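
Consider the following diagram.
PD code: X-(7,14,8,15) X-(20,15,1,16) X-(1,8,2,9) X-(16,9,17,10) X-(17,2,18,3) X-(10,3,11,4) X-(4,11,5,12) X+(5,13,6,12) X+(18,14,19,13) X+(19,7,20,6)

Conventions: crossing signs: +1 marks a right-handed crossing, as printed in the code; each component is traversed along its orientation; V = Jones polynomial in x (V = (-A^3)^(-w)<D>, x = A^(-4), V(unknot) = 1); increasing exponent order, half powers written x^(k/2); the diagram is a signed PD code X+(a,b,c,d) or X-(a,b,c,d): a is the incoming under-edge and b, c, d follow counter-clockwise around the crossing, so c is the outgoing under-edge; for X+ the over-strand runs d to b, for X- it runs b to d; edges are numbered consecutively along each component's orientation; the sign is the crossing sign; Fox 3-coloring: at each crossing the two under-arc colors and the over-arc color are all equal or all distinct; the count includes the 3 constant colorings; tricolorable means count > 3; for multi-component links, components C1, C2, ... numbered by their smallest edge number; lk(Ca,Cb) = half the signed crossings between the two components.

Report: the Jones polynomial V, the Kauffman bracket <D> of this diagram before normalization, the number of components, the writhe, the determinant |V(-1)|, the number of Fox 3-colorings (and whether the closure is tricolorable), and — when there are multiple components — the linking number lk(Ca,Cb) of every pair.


Jones polynomial: V(x) = -x^-4 + x^-3 + x^-1
<D> = A^-8 + 1 - A^4; writhe -4
components 1, writhe -4 (10 crossings)
3-colorings: 9 of 3^10, det 3 — tricolorable
note: V spans 3 powers of x: at least 3 crossings in any diagram


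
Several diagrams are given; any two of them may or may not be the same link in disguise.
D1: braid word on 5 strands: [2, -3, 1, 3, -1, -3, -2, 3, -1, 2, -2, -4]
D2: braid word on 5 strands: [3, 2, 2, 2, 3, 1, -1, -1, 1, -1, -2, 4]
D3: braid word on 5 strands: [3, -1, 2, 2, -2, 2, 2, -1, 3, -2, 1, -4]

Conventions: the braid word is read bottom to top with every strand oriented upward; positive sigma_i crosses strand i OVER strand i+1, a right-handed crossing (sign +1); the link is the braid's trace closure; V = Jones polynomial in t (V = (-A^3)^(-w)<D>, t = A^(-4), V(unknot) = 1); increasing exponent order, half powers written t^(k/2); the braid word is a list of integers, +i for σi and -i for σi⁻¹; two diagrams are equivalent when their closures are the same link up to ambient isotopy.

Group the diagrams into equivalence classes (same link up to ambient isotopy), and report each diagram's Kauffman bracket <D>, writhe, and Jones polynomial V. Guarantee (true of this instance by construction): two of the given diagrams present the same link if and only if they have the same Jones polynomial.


grouping into links: {D1} | {D2, D3}
V(D1) = 1  (w -2, c 12, <D> = A^-6)
V(D2) = t - t^2 + 2t^3 - t^4 + t^5 - t^6  [12 crossings, <D> = -A^-12 + A^-8 - A^-4 + 2 - A^4 + A^8, w = +4]
V(D3) = t - t^2 + 2t^3 - t^4 + t^5 - t^6  (w +2, c 12, <D> = -A^-18 + A^-14 - A^-10 + 2A^-6 - A^-2 + A^2)
key observation: comparing 3 Jones polynomials yields 2 groups


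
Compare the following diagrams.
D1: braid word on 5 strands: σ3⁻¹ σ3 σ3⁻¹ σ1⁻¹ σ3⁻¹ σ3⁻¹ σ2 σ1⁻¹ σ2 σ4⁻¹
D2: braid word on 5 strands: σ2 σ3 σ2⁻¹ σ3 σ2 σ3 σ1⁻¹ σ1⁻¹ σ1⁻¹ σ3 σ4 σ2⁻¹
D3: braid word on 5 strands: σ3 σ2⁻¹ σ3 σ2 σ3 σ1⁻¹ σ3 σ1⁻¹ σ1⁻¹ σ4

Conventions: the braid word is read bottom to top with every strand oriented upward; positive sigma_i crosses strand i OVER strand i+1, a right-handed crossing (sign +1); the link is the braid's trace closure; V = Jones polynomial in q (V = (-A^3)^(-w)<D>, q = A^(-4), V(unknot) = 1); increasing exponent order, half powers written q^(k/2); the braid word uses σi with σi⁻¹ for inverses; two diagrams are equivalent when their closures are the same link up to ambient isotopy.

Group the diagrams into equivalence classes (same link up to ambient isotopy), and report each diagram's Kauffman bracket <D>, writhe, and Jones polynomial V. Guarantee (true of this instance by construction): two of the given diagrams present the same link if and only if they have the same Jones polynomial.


classes: {D1} | {D2, D3}
V(D1) = -q^-6 + 2q^-5 - 2q^-4 + 3q^-3 - 3q^-2 + 2q^-1 - 1 + q  [10 crossings, <D> = A^-16 - A^-12 + 2A^-8 - 3A^-4 + 3 - 2A^4 + 2A^8 - A^12, w = -4]
V(D2) = -q^-3 + q^-2 - q^-1 + 3 - q + q^2 - q^3  [12 crossings, <D> = -A^-6 + A^-2 - A^2 + 3A^6 - A^10 + A^14 - A^18, w = +2]
V(D3) = -q^-3 + q^-2 - q^-1 + 3 - q + q^2 - q^3  (w +2, c 10, <D> = -A^-6 + A^-2 - A^2 + 3A^6 - A^10 + A^14 - A^18)
insight: 2 classes among 3 diagrams; unequal V(q) rules out equality


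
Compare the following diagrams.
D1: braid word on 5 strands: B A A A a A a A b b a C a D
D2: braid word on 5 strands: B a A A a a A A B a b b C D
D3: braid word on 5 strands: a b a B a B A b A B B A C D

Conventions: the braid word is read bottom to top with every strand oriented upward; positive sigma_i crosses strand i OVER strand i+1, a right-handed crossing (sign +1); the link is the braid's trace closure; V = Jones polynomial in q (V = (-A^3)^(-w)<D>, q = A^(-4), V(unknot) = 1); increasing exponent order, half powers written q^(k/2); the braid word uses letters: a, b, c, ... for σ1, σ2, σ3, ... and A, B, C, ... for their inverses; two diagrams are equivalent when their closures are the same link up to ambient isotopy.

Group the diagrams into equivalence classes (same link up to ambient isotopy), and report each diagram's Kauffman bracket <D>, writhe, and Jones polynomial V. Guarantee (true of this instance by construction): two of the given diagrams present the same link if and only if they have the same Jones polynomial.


equivalence classes: {D1} | {D2} | {D3}
D1 (bracket -A^-18 + 2A^-14 - 2A^-10 + 3A^-6 - 2A^-2 + 2A^2 - A^6; 14 crossings at w = -2): V = -q^-3 + 2q^-2 - 2q^-1 + 3 - 2q + 2q^2 - q^3
V(D2) = 1  [14 crossings, <D> = A^-6, w = -2]
V(D3) = -q^-5 + q^-4 - q^-3 + 2q^-2 - q^-1 + 2 - q  [14 crossings, <D> = -A^-16 + 2A^-12 - A^-8 + 2A^-4 - 1 + A^4 - A^8, w = -4]
key observation: comparing 3 Jones polynomials yields 3 groups


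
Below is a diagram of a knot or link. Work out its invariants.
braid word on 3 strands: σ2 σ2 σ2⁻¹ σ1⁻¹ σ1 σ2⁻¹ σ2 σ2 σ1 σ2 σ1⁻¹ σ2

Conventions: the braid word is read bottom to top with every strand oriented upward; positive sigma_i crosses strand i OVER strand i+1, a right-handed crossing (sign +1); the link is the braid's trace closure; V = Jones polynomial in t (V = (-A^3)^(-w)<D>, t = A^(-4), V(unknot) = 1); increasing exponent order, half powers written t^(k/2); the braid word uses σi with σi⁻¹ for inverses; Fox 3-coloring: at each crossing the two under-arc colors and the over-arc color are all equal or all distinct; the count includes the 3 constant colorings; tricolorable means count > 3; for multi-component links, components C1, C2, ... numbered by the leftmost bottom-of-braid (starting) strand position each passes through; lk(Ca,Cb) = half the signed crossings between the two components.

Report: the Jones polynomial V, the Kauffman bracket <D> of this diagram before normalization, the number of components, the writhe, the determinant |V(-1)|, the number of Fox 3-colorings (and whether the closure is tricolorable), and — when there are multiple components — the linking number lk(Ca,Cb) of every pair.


Jones polynomial: V(t) = t + t^3 - t^4
<D> = -A^-4 + 1 + A^8; writhe +4
components 1, writhe +4 (12 crossings)
3-colorings: 9 of 3^12, det 3 — tricolorable
note: w = +4 shifts under R1 moves; the (-A^3)^(-4) factor cancels that in V


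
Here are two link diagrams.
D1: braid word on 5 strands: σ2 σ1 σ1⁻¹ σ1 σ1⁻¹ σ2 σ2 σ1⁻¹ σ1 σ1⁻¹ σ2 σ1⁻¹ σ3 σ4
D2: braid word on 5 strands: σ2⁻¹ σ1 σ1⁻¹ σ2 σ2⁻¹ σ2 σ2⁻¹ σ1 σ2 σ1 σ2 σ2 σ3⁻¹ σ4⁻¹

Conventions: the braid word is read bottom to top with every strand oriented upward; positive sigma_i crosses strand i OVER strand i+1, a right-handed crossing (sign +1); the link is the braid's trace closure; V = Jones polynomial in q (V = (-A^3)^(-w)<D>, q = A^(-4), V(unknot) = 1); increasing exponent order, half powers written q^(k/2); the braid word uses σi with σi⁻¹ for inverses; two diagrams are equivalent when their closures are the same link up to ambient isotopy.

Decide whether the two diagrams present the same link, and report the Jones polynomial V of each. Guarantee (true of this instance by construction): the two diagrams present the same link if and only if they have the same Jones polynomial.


equivalent: no
V(D1) = q^-1 - 1 + 2q - 2q^2 + 2q^3 - 2q^4 + q^5  (w +4, c 14, <D> = A^-8 - 2A^-4 + 2 - 2A^4 + 2A^8 - A^12 + A^16)
V(D2) = q + q^3 - q^4  (w +2, c 14, <D> = -A^-10 + A^-6 + A^2)
why: V(q) takes 2 values over 2 diagrams, fixing the grouping


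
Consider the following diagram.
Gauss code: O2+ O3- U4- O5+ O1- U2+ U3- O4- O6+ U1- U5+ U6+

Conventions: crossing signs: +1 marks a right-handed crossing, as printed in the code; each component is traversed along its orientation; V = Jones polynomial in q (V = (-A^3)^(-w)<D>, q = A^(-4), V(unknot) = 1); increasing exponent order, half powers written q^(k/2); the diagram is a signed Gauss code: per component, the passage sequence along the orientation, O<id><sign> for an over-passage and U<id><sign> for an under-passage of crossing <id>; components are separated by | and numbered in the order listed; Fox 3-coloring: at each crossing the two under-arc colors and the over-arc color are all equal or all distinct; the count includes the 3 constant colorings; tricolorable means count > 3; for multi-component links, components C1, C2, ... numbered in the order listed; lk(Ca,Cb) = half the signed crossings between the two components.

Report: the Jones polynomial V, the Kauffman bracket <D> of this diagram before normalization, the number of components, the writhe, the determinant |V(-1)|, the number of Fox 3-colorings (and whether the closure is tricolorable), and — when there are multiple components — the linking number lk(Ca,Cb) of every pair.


Jones polynomial: V(q) = 1
<D> = 1; writhe 0
components 1, writhe 0 (6 crossings)
3-colorings: 3 of 3^6, det 1 — not tricolorable
note: det 1 = |V(-1)|; not divisible by 3, so not tricolorable


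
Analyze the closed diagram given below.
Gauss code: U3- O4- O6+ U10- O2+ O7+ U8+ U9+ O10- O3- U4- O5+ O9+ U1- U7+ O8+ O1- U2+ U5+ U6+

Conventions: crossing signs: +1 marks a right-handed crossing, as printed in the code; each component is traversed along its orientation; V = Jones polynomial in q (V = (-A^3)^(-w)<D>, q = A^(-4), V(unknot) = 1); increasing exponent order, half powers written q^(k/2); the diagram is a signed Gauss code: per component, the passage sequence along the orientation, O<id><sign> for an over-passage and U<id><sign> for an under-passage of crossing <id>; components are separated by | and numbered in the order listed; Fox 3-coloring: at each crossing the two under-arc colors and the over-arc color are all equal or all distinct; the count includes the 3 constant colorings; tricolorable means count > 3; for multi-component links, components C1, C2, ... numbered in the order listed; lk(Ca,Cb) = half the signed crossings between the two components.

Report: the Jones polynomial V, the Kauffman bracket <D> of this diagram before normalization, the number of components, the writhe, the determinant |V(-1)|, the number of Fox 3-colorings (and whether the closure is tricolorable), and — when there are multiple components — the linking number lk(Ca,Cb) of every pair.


V = q^-2 - q^-1 + 2 - 2q + q^2 - q^3 + q^4
<D> = A^-10 - A^-6 + A^-2 - 2A^2 + 2A^6 - A^10 + A^14 (w = +2)
1 component over 10 crossings, w = +2
9 Fox colorings among 3^10, |V(-1)| = 9: tricolorable
why: the span of V is 6, forcing >= 6 crossings in any diagram


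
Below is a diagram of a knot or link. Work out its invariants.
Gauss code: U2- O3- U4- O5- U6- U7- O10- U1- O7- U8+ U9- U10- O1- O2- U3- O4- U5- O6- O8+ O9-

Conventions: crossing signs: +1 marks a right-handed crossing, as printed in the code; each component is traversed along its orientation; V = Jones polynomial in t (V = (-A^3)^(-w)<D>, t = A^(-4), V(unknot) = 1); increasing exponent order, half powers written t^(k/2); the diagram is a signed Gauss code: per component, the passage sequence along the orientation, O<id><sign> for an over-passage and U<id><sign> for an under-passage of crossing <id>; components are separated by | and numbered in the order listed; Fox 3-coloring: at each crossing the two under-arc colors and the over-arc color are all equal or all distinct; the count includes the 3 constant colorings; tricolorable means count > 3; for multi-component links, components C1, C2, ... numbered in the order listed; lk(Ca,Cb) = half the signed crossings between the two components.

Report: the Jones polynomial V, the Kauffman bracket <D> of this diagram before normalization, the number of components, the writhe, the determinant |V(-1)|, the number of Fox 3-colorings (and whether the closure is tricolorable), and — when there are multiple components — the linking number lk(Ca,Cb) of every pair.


Jones polynomial: V(t) = t^-11 - 2t^-10 + 2t^-9 - 3t^-8 + 2t^-7 - 2t^-6 + 2t^-5 + t^-3
<D> = A^-12 + 2A^-4 - 2 + 2A^4 - 3A^8 + 2A^12 - 2A^16 + A^20; writhe -8
components 1, writhe -8 (10 crossings)
3-colorings: 9 of 3^10, det 15 — tricolorable
note: |V(-1)| = 15: so tricolorable, since 3 divides 15


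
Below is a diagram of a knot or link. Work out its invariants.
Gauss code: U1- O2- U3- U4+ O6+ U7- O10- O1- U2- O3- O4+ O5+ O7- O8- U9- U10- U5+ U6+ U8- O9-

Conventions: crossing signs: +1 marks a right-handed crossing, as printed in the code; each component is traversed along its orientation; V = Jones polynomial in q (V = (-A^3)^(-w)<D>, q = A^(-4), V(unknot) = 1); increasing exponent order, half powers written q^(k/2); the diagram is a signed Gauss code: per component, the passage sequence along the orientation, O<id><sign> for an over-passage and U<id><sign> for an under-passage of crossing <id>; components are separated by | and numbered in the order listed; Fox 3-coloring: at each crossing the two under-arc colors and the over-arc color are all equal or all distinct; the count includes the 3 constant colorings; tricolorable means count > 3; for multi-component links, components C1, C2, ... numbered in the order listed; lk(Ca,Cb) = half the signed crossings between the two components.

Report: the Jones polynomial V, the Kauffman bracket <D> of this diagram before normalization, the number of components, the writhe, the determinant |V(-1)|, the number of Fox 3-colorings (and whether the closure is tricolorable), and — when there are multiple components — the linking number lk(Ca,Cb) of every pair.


Jones polynomial: V(q) = -q^-4 + q^-3 + q^-1
<D> = A^-8 + 1 - A^4; writhe -4
components 1, writhe -4 (10 crossings)
3-colorings: 9 of 3^10, det 3 — tricolorable
note: V spans 3 powers of q: at least 3 crossings in any diagram


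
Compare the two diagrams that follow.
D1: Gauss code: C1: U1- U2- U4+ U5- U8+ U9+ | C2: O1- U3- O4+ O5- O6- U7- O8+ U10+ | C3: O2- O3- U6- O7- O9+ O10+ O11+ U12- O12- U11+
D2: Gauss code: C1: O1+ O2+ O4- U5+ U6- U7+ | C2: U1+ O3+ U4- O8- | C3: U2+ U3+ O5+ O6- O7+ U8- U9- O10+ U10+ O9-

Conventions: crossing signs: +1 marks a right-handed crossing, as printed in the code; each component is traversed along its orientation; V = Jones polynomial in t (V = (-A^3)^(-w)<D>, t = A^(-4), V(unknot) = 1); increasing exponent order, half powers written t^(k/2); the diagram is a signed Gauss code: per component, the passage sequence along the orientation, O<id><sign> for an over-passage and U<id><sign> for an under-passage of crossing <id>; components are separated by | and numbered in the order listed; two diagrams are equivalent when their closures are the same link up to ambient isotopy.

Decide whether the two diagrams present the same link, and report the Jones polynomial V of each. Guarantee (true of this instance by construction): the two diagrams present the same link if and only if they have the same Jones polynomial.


equivalent: no
D1 (bracket A^-6 + A^-2 + A^2 + A^6; 12 crossings at w = -2): V = t^-3 + t^-2 + t^-1 + 1
D2 (bracket A^-6 + A^-2 + A^2 + A^6; 10 crossings at w = +2): V = 1 + t + t^2 + t^3
key observation: V(t) takes 2 values over 2 diagrams, fixing the grouping


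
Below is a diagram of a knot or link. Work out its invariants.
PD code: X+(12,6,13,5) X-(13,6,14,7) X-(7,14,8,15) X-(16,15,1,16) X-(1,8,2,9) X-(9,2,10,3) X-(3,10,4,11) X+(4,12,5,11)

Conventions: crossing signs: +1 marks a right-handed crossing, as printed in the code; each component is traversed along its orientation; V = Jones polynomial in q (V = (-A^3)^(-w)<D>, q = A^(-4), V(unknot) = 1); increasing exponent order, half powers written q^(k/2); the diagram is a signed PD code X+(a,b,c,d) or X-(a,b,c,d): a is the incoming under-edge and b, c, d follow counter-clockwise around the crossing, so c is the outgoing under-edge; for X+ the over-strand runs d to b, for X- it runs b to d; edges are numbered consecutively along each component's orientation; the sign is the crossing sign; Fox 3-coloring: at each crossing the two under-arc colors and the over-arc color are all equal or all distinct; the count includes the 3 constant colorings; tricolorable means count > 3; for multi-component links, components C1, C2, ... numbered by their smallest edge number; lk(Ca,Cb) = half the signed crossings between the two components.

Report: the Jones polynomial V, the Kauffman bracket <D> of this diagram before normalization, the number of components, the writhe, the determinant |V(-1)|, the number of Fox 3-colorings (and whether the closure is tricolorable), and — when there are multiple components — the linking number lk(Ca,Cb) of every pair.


V(q) = -q^-4 + q^-3 + q^-1
bracket: A^-8 + 1 - A^4, w = -4
1 component, writhe -4, over 8 crossings
det 3, colorings 9 of 3^8 — tricolorable
observation: V spans 3 powers of q: at least 3 crossings in any diagram


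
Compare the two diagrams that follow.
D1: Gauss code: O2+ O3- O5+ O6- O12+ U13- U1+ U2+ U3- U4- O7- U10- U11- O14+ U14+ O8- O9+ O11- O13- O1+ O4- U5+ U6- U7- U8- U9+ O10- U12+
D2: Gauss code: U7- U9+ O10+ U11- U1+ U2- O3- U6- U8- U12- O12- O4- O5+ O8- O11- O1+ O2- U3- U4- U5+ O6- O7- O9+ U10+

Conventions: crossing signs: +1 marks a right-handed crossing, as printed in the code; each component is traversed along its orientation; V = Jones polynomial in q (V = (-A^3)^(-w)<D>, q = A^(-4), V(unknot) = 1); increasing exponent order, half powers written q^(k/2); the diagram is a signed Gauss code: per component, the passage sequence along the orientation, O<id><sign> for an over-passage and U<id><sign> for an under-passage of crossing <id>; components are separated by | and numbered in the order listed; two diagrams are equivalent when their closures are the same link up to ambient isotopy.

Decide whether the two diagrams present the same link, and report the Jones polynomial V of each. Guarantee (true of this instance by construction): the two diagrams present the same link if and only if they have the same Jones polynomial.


equivalent: yes
V(D1) = -q^-4 + q^-3 + q^-1  (w -2, c 14, <D> = A^-2 + A^6 - A^10)
V(D2) = -q^-4 + q^-3 + q^-1  (w -4, c 12, <D> = A^-8 + 1 - A^4)
why: one V(q) for all 2 diagrams — one class (guaranteed)


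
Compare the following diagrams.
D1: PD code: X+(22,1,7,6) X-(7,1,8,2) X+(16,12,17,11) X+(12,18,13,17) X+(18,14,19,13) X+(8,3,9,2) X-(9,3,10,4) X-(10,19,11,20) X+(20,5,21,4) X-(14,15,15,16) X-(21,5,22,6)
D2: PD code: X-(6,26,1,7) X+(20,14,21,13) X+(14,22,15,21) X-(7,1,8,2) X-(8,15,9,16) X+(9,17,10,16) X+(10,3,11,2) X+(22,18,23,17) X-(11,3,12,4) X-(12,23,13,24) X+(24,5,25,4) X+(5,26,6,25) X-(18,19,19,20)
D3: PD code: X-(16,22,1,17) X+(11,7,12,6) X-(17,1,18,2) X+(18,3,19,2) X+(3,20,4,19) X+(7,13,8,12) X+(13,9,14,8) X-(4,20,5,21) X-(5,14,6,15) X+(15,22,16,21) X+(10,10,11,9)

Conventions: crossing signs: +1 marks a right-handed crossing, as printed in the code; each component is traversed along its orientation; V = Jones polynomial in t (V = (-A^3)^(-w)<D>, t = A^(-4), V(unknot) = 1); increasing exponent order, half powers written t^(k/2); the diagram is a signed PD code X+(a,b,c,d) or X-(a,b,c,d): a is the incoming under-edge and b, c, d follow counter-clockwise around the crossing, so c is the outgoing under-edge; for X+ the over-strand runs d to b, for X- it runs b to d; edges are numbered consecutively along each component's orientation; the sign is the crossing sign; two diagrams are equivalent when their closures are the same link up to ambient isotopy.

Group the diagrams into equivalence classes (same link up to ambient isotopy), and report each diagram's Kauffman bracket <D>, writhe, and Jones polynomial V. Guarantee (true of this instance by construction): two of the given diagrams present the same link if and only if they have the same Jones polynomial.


grouping into links: {D1, D2, D3}
V(D1) = -t^(1/2) - t^(3/2) - t^(5/2) + t^(9/2)  (w +1, c 11, <D> = -A^-15 + A^-7 + A^-3 + A)
V(D2) = -t^(1/2) - t^(3/2) - t^(5/2) + t^(9/2)  (w +1, c 13, <D> = -A^-15 + A^-7 + A^-3 + A)
D3 (bracket -A^-9 + A^-1 + A^3 + A^7; 11 crossings at w = +3): V = -t^(1/2) - t^(3/2) - t^(5/2) + t^(9/2)
why: one V(t) for all 3 diagrams — one class (guaranteed)


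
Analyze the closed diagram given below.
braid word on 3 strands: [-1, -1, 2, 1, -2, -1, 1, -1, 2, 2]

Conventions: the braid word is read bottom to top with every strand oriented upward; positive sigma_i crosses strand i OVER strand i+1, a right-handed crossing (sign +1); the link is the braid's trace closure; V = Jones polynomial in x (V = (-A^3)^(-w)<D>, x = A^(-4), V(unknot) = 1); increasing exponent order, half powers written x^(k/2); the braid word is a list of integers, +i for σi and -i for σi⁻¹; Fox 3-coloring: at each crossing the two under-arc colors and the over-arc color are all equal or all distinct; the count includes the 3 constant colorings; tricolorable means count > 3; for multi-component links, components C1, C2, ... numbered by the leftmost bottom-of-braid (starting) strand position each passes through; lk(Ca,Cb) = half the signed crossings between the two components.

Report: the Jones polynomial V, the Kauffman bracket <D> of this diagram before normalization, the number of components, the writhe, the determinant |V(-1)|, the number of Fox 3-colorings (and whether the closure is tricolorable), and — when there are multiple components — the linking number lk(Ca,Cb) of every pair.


V(x) = -x^-3 + x^-2 - x^-1 + 3 - x + x^2 - x^3
bracket: -A^-12 + A^-8 - A^-4 + 3 - A^4 + A^8 - A^12, w = 0
1 component, writhe 0, over 10 crossings
det 9, colorings 27 of 3^10 — tricolorable
observation: V spans 6 powers of x: at least 6 crossings in any diagram


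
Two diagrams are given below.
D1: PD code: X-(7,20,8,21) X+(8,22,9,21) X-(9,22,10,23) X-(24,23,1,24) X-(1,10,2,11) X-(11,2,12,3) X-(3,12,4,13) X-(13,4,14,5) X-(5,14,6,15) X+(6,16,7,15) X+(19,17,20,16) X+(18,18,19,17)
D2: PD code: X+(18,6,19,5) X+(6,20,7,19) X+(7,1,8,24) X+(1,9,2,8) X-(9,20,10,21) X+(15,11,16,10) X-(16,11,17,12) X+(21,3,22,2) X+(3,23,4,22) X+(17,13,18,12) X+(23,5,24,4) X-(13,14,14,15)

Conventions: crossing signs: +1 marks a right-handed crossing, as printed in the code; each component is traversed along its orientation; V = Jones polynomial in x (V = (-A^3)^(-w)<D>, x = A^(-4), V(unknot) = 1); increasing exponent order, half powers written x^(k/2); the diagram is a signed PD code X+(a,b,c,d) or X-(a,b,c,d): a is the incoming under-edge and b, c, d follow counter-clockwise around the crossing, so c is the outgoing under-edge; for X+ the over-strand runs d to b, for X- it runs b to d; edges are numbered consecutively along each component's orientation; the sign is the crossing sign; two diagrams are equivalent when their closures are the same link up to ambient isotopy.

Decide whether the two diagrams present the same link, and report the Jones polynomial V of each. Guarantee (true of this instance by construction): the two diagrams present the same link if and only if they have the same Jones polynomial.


equivalent: no
D1 (bracket A^-4 + A^4 - A^8 + A^12 - A^16; 12 crossings at w = -4): V = -x^-7 + x^-6 - x^-5 + x^-4 + x^-2
V(D2) = x^2 - x^3 + 3x^4 - 3x^5 + 3x^6 - 3x^7 + 2x^8 - x^9  [12 crossings, <D> = -A^-18 + 2A^-14 - 3A^-10 + 3A^-6 - 3A^-2 + 3A^2 - A^6 + A^10, w = +6]
observation: 2 classes among 2 diagrams; unequal V(x) rules out equality


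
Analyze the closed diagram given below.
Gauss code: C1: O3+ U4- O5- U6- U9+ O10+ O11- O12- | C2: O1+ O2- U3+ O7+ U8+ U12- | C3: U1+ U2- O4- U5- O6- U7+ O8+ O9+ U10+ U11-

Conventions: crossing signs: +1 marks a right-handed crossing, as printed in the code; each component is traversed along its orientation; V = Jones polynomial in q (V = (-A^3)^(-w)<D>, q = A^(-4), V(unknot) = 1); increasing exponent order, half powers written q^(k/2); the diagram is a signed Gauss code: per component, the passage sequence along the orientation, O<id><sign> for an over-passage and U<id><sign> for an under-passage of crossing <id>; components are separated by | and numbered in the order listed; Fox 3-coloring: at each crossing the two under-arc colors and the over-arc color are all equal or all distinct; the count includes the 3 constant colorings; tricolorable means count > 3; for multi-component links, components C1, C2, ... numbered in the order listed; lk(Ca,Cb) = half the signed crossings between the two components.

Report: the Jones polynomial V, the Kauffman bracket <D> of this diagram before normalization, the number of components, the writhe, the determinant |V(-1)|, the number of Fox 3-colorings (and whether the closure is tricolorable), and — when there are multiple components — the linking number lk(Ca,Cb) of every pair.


Jones polynomial: V(q) = q^-2 + 2 + q^2
<D> = A^-8 + 2 + A^8; writhe 0
components 3, writhe 0 (12 crossings)
linking number lk(C1,C2) = 0
lk(C1,C3): -1
lk(C2,C3) = +1
3-colorings: 3 of 3^12, det 4 — not tricolorable
note: the 3 component pairs carry total linking 0


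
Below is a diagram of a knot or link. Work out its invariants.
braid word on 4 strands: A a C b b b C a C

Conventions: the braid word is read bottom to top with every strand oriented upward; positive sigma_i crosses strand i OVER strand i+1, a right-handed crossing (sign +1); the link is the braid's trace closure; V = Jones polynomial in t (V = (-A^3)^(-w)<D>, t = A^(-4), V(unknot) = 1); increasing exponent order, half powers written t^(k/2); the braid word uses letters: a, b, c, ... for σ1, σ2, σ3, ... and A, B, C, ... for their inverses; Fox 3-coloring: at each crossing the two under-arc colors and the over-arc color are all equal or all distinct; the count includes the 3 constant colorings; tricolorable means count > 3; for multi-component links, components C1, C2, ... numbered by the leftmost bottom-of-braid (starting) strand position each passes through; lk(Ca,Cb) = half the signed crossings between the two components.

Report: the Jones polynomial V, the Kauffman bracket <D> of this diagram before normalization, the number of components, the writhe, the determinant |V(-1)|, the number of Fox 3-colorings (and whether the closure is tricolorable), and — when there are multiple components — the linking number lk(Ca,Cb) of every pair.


V(t) = -t^-3 + t^-2 - t^-1 + 3 - t + t^2 - t^3
bracket: A^-9 - A^-5 + A^-1 - 3A^3 + A^7 - A^11 + A^15, w = +1
1 component, writhe +1, over 9 crossings
det 9, colorings 27 of 3^9 — tricolorable
observation: V spans 6 powers of t: at least 6 crossings in any diagram


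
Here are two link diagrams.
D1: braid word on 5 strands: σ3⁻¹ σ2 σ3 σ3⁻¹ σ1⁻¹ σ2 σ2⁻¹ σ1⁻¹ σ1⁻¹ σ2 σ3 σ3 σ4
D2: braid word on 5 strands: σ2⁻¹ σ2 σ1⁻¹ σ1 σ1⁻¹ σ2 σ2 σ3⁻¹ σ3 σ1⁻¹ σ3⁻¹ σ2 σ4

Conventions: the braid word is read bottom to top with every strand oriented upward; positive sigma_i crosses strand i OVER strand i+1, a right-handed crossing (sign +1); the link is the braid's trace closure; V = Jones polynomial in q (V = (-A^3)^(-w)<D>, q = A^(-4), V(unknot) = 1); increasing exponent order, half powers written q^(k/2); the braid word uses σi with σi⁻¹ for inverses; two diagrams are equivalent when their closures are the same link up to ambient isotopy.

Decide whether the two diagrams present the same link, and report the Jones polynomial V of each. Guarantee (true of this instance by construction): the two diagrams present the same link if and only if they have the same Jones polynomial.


equivalent: no
D1 (bracket A^-3 + 2A^5 - A^9 + A^13 - A^17; 13 crossings at w = +1): V = q^(-7/2) - q^(-5/2) + q^(-3/2) - 2q^(-1/2) - q^(3/2)
V(D2) = -q^(-3/2) + q^(-1/2) - 2q^(1/2) + q^(3/2) - 2q^(5/2) + q^(7/2)  (w +1, c 13, <D> = -A^-11 + 2A^-7 - A^-3 + 2A - A^5 + A^9)
key observation: comparing 2 Jones polynomials yields 2 groups


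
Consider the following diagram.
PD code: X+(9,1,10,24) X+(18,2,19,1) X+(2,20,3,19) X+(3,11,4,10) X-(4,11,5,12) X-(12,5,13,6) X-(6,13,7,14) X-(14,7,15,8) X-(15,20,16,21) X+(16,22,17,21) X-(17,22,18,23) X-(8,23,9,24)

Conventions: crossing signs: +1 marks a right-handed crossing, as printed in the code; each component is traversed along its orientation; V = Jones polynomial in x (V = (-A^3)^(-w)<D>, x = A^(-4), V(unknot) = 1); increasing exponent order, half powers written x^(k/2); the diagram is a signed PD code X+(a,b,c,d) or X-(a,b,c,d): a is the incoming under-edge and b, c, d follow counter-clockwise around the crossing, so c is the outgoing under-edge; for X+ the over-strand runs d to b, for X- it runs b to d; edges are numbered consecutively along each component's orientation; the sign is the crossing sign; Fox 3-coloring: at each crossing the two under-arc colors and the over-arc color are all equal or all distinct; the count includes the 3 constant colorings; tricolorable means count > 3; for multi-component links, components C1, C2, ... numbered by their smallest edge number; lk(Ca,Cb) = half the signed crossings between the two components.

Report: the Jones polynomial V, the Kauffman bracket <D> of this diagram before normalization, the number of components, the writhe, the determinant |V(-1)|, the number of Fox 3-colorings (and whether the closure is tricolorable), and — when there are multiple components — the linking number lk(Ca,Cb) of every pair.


V(x) = -x^-4 + x^-3 + x^-1
bracket: A^-2 + A^6 - A^10, w = -2
1 component, writhe -2, over 12 crossings
det 3, colorings 9 of 3^12 — tricolorable
observation: det 3 = |V(-1)|; divisible by 3, so tricolorable


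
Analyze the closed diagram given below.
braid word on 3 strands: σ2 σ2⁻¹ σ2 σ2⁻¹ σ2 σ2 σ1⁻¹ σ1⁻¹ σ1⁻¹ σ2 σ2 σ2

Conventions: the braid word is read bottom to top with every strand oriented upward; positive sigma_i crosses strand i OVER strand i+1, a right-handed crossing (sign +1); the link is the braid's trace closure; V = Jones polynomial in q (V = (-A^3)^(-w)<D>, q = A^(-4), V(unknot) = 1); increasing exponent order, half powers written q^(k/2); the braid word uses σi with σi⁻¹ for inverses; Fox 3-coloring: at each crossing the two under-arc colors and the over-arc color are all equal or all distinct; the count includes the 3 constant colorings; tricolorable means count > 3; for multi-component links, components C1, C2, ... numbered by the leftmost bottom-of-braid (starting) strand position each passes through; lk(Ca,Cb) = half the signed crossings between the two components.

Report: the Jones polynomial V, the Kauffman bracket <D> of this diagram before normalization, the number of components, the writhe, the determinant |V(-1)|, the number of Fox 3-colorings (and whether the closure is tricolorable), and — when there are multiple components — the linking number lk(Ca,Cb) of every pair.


Jones polynomial: V(q) = -q^-2 + q^-1 - 1 + 3q - 2q^2 + 3q^3 - 2q^4 + q^5 - q^6
<D> = -A^-18 + A^-14 - 2A^-10 + 3A^-6 - 2A^-2 + 3A^2 - A^6 + A^10 - A^14; writhe +2
components 1, writhe +2 (12 crossings)
3-colorings: 9 of 3^12, det 15 — tricolorable
note: w = +2 shifts under R1 moves; the (-A^3)^(-2) factor cancels that in V


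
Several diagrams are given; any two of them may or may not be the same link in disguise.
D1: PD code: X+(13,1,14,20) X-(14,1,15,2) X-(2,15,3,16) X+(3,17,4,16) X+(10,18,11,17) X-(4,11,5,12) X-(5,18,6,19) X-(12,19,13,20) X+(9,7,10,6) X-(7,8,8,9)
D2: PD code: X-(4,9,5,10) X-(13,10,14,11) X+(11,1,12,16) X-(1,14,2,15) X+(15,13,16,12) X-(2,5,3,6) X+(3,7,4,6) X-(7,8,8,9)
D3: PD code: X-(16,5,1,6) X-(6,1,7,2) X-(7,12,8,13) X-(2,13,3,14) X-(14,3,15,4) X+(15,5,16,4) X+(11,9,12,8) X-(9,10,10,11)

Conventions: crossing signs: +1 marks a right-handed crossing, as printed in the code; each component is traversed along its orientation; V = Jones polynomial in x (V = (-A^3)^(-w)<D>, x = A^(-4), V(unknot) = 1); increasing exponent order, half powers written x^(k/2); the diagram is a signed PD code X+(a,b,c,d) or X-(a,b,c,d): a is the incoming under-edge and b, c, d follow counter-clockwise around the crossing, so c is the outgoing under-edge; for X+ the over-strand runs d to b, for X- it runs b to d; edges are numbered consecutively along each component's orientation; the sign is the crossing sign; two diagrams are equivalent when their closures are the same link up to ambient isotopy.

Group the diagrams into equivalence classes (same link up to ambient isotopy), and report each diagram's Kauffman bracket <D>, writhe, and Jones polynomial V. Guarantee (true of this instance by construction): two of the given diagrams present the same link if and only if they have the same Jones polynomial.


classes: {D1} | {D2} | {D3}
V(D1) = 1  [10 crossings, <D> = A^-6, w = -2]
V(D2) = x^-2 - x^-1 + 1 - x + x^2  (w -2, c 8, <D> = A^-14 - A^-10 + A^-6 - A^-2 + A^2)
V(D3) = -x^-4 + x^-3 + x^-1  [8 crossings, <D> = A^-8 + 1 - A^4, w = -4]
note: 3 classes among 3 diagrams; unequal V(x) rules out equality


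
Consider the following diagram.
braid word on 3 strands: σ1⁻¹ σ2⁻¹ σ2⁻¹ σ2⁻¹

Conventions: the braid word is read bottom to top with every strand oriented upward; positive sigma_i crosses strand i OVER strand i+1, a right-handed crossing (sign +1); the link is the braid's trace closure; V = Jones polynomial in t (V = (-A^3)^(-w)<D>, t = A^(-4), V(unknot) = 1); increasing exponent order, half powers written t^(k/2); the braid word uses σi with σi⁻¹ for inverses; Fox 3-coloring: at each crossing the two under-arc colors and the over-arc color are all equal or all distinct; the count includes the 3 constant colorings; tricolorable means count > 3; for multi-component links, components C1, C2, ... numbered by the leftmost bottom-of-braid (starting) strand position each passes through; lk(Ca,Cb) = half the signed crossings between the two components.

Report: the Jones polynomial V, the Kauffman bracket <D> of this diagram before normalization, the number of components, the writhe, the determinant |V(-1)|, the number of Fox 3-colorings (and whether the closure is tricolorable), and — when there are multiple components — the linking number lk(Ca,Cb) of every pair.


Jones polynomial: V(t) = -t^-4 + t^-3 + t^-1
<D> = A^-8 + 1 - A^4; writhe -4
components 1, writhe -4 (4 crossings)
3-colorings: 9 of 3^4, det 3 — tricolorable
note: V spans 3 powers of t: at least 3 crossings in any diagram


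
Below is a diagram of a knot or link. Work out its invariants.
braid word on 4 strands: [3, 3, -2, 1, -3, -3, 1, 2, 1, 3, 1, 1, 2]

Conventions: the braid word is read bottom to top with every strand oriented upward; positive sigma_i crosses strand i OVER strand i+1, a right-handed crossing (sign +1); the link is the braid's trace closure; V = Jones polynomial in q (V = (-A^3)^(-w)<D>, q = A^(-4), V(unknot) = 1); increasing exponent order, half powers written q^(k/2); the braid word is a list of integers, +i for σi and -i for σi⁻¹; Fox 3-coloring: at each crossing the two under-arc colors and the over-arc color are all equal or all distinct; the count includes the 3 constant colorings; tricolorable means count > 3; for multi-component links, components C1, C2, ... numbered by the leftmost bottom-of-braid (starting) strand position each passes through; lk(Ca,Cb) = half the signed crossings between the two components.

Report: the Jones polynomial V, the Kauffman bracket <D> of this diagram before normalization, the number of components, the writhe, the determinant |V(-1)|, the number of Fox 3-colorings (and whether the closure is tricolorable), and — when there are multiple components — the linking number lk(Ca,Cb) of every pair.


V = q^3 + q^5 - q^8
<D> = A^-11 - A - A^9 (w = +7)
1 component over 13 crossings, w = +7
9 Fox colorings among 3^13, |V(-1)| = 3: tricolorable
why: V spans 5 powers of q: at least 5 crossings in any diagram


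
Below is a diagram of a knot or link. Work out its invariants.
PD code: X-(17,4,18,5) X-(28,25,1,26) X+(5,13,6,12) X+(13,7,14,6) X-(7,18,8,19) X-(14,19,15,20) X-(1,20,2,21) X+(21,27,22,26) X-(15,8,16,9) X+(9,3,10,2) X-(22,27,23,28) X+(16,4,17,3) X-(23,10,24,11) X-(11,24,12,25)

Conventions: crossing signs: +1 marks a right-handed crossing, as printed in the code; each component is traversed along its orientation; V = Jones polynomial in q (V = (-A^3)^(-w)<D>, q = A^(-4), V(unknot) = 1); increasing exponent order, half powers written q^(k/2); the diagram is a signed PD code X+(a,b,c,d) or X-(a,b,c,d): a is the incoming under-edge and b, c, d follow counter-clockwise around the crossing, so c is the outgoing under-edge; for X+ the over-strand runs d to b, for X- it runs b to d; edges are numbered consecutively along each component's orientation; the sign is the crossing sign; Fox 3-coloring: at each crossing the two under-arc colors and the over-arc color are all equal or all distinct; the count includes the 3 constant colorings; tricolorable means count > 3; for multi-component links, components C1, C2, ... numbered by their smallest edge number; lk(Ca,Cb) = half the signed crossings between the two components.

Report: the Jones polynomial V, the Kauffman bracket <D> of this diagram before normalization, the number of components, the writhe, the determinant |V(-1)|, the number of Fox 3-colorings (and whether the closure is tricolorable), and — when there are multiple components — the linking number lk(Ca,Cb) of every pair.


V(q) = -q^-4 + q^-3 + q^-1
bracket: A^-8 + 1 - A^4, w = -4
1 component, writhe -4, over 14 crossings
det 3, colorings 9 of 3^14 — tricolorable
observation: |V(-1)| = 3: so tricolorable, since 3 divides 3


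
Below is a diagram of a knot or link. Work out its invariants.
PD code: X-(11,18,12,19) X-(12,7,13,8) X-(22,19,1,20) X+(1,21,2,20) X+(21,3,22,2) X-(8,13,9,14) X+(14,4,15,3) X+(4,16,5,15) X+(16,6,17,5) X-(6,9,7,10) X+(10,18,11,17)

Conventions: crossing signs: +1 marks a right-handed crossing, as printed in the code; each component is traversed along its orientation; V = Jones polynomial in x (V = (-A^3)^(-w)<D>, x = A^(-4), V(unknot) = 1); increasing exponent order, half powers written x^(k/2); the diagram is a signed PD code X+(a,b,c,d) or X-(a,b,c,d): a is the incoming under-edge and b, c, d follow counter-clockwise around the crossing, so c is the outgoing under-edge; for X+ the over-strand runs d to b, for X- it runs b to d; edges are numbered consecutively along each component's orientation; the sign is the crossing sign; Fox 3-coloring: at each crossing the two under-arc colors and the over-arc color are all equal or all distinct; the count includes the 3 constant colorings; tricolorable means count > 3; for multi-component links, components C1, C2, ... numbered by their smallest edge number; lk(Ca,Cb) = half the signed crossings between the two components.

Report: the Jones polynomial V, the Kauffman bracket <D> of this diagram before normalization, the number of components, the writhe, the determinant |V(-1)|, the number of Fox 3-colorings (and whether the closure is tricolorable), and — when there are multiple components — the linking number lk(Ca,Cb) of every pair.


V(x) = -x^-3 + x^-2 - x^-1 + 3 - x + x^2 - x^3
bracket: A^-9 - A^-5 + A^-1 - 3A^3 + A^7 - A^11 + A^15, w = +1
1 component, writhe +1, over 11 crossings
det 9, colorings 27 of 3^11 — tricolorable
observation: w = +1 (over 11 crossings) is diagram-only; (-A^3)^(-1) removes it from V
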